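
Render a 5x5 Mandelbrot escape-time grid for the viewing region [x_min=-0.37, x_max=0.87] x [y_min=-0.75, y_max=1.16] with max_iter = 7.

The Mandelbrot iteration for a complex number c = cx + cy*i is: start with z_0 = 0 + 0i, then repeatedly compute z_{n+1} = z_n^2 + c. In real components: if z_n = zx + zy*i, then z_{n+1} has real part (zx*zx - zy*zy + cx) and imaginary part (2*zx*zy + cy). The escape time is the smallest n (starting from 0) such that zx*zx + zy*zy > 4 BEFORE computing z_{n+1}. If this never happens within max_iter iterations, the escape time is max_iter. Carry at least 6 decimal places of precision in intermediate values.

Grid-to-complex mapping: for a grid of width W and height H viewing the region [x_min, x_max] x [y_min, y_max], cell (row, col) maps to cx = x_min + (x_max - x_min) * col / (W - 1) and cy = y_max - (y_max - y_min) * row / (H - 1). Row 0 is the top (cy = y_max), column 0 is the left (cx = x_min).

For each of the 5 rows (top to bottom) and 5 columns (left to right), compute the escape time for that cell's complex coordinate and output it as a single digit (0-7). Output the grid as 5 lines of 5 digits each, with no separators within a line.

Answer: 34222
77732
77743
77743
77532

Derivation:
(row=0, col=0): c = -0.3700 + 1.1600i → escape time 3
(row=0, col=1): c = -0.0600 + 1.1600i → escape time 4
(row=0, col=2): c = 0.2500 + 1.1600i → escape time 2
(row=0, col=3): c = 0.5600 + 1.1600i → escape time 2
(row=0, col=4): c = 0.8700 + 1.1600i → escape time 2
(row=1, col=0): c = -0.3700 + 0.6825i → escape time 7
(row=1, col=1): c = -0.0600 + 0.6825i → escape time 7
(row=1, col=2): c = 0.2500 + 0.6825i → escape time 7
(row=1, col=3): c = 0.5600 + 0.6825i → escape time 3
(row=1, col=4): c = 0.8700 + 0.6825i → escape time 2
(row=2, col=0): c = -0.3700 + 0.2050i → escape time 7
(row=2, col=1): c = -0.0600 + 0.2050i → escape time 7
(row=2, col=2): c = 0.2500 + 0.2050i → escape time 7
(row=2, col=3): c = 0.5600 + 0.2050i → escape time 4
(row=2, col=4): c = 0.8700 + 0.2050i → escape time 3
(row=3, col=0): c = -0.3700 + -0.2725i → escape time 7
(row=3, col=1): c = -0.0600 + -0.2725i → escape time 7
(row=3, col=2): c = 0.2500 + -0.2725i → escape time 7
(row=3, col=3): c = 0.5600 + -0.2725i → escape time 4
(row=3, col=4): c = 0.8700 + -0.2725i → escape time 3
(row=4, col=0): c = -0.3700 + -0.7500i → escape time 7
(row=4, col=1): c = -0.0600 + -0.7500i → escape time 7
(row=4, col=2): c = 0.2500 + -0.7500i → escape time 5
(row=4, col=3): c = 0.5600 + -0.7500i → escape time 3
(row=4, col=4): c = 0.8700 + -0.7500i → escape time 2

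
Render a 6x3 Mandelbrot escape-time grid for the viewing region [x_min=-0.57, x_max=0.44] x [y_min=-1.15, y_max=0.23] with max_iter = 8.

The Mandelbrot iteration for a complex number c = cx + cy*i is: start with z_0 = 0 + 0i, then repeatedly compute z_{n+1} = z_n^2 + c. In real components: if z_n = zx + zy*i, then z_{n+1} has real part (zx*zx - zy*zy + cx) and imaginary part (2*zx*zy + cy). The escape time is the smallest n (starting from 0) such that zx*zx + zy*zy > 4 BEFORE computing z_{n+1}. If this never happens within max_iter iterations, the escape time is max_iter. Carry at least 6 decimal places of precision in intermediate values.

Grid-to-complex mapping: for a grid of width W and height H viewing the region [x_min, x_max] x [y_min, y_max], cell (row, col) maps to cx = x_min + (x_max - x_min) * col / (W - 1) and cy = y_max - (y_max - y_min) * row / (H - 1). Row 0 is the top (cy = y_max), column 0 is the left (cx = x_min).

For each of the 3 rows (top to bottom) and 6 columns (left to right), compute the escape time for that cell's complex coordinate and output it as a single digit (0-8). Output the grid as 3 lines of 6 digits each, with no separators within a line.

Answer: 888888
888886
345332

Derivation:
(row=0, col=0): c = -0.5700 + 0.2300i → escape time 8
(row=0, col=1): c = -0.3680 + 0.2300i → escape time 8
(row=0, col=2): c = -0.1660 + 0.2300i → escape time 8
(row=0, col=3): c = 0.0360 + 0.2300i → escape time 8
(row=0, col=4): c = 0.2380 + 0.2300i → escape time 8
(row=0, col=5): c = 0.4400 + 0.2300i → escape time 8
(row=1, col=0): c = -0.5700 + -0.4600i → escape time 8
(row=1, col=1): c = -0.3680 + -0.4600i → escape time 8
(row=1, col=2): c = -0.1660 + -0.4600i → escape time 8
(row=1, col=3): c = 0.0360 + -0.4600i → escape time 8
(row=1, col=4): c = 0.2380 + -0.4600i → escape time 8
(row=1, col=5): c = 0.4400 + -0.4600i → escape time 6
(row=2, col=0): c = -0.5700 + -1.1500i → escape time 3
(row=2, col=1): c = -0.3680 + -1.1500i → escape time 4
(row=2, col=2): c = -0.1660 + -1.1500i → escape time 5
(row=2, col=3): c = 0.0360 + -1.1500i → escape time 3
(row=2, col=4): c = 0.2380 + -1.1500i → escape time 3
(row=2, col=5): c = 0.4400 + -1.1500i → escape time 2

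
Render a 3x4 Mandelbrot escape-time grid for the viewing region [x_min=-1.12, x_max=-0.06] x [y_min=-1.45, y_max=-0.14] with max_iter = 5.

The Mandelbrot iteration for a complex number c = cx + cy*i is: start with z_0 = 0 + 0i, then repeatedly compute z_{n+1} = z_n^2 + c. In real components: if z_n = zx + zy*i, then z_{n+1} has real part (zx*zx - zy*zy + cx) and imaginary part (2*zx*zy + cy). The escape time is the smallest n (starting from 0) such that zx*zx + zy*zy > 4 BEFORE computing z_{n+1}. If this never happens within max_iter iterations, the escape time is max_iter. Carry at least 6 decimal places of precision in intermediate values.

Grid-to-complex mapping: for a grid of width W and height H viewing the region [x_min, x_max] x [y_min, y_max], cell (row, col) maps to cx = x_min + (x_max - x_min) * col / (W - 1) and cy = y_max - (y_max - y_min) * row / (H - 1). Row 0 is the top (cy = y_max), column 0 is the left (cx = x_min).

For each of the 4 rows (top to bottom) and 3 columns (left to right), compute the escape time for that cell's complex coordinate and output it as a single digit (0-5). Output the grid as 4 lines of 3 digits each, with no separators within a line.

Answer: 555
455
345
222

Derivation:
(row=0, col=0): c = -1.1200 + -0.1400i → escape time 5
(row=0, col=1): c = -0.5900 + -0.1400i → escape time 5
(row=0, col=2): c = -0.0600 + -0.1400i → escape time 5
(row=1, col=0): c = -1.1200 + -0.5767i → escape time 4
(row=1, col=1): c = -0.5900 + -0.5767i → escape time 5
(row=1, col=2): c = -0.0600 + -0.5767i → escape time 5
(row=2, col=0): c = -1.1200 + -1.0133i → escape time 3
(row=2, col=1): c = -0.5900 + -1.0133i → escape time 4
(row=2, col=2): c = -0.0600 + -1.0133i → escape time 5
(row=3, col=0): c = -1.1200 + -1.4500i → escape time 2
(row=3, col=1): c = -0.5900 + -1.4500i → escape time 2
(row=3, col=2): c = -0.0600 + -1.4500i → escape time 2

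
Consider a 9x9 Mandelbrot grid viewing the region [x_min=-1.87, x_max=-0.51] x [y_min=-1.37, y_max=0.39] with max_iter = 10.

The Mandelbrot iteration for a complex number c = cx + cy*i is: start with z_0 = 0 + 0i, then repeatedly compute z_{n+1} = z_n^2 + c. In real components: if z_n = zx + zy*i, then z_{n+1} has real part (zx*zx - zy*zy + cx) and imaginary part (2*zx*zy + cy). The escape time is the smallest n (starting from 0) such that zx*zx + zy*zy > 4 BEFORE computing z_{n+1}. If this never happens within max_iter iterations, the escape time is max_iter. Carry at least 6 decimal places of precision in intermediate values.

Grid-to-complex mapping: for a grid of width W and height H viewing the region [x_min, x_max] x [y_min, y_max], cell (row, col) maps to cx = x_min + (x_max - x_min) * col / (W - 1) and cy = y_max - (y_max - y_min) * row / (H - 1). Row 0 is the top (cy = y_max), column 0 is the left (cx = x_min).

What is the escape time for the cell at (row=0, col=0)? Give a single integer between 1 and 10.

Answer: 3

Derivation:
z_0 = 0 + 0i, c = -1.8700 + 0.3900i
Iter 1: z = -1.8700 + 0.3900i, |z|^2 = 3.6490
Iter 2: z = 1.4748 + -1.0686i, |z|^2 = 3.3169
Iter 3: z = -0.8369 + -2.7619i, |z|^2 = 8.3287
Escaped at iteration 3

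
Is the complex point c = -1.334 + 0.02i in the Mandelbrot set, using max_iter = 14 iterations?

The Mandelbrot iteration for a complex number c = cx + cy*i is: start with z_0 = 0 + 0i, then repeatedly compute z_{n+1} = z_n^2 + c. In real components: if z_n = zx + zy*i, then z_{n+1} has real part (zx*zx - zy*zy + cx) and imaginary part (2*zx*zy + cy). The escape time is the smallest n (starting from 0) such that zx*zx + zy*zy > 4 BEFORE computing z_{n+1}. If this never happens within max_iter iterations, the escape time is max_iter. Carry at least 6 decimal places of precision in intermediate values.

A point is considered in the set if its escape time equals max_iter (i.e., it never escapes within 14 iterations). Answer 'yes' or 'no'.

Answer: yes

Derivation:
z_0 = 0 + 0i, c = -1.3340 + 0.0200i
Iter 1: z = -1.3340 + 0.0200i, |z|^2 = 1.7800
Iter 2: z = 0.4452 + -0.0334i, |z|^2 = 0.1993
Iter 3: z = -1.1369 + -0.0097i, |z|^2 = 1.2927
Iter 4: z = -0.0414 + 0.0421i, |z|^2 = 0.0035
Iter 5: z = -1.3341 + 0.0165i, |z|^2 = 1.7800
Iter 6: z = 0.4454 + -0.0241i, |z|^2 = 0.1990
Iter 7: z = -1.1362 + -0.0014i, |z|^2 = 1.2909
Iter 8: z = -0.0431 + 0.0233i, |z|^2 = 0.0024
Iter 9: z = -1.3327 + 0.0180i, |z|^2 = 1.7764
Iter 10: z = 0.4417 + -0.0280i, |z|^2 = 0.1959
Iter 11: z = -1.1397 + -0.0047i, |z|^2 = 1.2989
Iter 12: z = -0.0352 + 0.0307i, |z|^2 = 0.0022
Iter 13: z = -1.3337 + 0.0178i, |z|^2 = 1.7791
Did not escape in 14 iterations → in set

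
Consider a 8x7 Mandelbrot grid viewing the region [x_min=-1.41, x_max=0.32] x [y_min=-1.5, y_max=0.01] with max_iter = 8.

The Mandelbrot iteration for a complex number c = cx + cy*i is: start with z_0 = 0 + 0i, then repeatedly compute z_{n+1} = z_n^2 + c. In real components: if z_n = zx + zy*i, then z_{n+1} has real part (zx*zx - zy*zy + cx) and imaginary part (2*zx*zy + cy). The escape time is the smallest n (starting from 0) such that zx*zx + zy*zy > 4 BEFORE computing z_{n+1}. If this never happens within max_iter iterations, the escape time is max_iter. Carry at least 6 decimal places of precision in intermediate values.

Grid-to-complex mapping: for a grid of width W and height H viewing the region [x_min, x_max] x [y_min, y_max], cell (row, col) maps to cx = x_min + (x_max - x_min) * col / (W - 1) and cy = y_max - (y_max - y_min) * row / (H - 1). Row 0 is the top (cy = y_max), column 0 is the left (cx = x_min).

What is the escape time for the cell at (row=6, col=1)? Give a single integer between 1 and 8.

Answer: 2

Derivation:
z_0 = 0 + 0i, c = -1.1629 + -1.5000i
Iter 1: z = -1.1629 + -1.5000i, |z|^2 = 3.6022
Iter 2: z = -2.0606 + 1.9886i, |z|^2 = 8.2006
Escaped at iteration 2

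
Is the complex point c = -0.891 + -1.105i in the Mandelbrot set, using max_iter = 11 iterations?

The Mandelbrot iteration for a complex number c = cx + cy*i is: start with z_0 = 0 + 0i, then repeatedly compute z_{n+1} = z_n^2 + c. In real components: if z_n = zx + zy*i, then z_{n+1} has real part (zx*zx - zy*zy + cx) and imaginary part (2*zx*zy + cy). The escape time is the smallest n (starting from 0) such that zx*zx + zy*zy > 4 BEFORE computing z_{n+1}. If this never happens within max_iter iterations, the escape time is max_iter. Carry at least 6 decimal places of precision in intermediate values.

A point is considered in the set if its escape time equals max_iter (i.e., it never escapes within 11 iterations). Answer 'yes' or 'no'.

Answer: no

Derivation:
z_0 = 0 + 0i, c = -0.8910 + -1.1050i
Iter 1: z = -0.8910 + -1.1050i, |z|^2 = 2.0149
Iter 2: z = -1.3181 + 0.8641i, |z|^2 = 2.4842
Iter 3: z = 0.0998 + -3.3830i, |z|^2 = 11.4549
Escaped at iteration 3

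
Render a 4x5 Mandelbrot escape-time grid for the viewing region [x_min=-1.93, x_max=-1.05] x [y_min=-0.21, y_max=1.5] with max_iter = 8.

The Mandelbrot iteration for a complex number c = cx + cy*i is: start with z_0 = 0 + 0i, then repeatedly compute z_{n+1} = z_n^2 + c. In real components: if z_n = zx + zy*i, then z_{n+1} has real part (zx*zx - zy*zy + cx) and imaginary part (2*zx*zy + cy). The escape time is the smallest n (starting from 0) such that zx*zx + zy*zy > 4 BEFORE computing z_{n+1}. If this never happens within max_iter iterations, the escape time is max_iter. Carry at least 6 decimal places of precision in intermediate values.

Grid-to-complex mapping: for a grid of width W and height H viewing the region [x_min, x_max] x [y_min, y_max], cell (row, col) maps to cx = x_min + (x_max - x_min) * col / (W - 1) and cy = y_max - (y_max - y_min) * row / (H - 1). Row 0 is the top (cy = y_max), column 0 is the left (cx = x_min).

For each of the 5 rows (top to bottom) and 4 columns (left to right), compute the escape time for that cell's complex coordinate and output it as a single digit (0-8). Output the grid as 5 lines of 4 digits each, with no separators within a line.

(row=0, col=0): c = -1.9300 + 1.5000i → escape time 1
(row=0, col=1): c = -1.6367 + 1.5000i → escape time 1
(row=0, col=2): c = -1.3433 + 1.5000i → escape time 1
(row=0, col=3): c = -1.0500 + 1.5000i → escape time 2
(row=1, col=0): c = -1.9300 + 1.0725i → escape time 1
(row=1, col=1): c = -1.6367 + 1.0725i → escape time 2
(row=1, col=2): c = -1.3433 + 1.0725i → escape time 3
(row=1, col=3): c = -1.0500 + 1.0725i → escape time 3
(row=2, col=0): c = -1.9300 + 0.6450i → escape time 1
(row=2, col=1): c = -1.6367 + 0.6450i → escape time 3
(row=2, col=2): c = -1.3433 + 0.6450i → escape time 3
(row=2, col=3): c = -1.0500 + 0.6450i → escape time 4
(row=3, col=0): c = -1.9300 + 0.2175i → escape time 3
(row=3, col=1): c = -1.6367 + 0.2175i → escape time 4
(row=3, col=2): c = -1.3433 + 0.2175i → escape time 7
(row=3, col=3): c = -1.0500 + 0.2175i → escape time 8
(row=4, col=0): c = -1.9300 + -0.2100i → escape time 3
(row=4, col=1): c = -1.6367 + -0.2100i → escape time 4
(row=4, col=2): c = -1.3433 + -0.2100i → escape time 7
(row=4, col=3): c = -1.0500 + -0.2100i → escape time 8

Answer: 1112
1233
1334
3478
3478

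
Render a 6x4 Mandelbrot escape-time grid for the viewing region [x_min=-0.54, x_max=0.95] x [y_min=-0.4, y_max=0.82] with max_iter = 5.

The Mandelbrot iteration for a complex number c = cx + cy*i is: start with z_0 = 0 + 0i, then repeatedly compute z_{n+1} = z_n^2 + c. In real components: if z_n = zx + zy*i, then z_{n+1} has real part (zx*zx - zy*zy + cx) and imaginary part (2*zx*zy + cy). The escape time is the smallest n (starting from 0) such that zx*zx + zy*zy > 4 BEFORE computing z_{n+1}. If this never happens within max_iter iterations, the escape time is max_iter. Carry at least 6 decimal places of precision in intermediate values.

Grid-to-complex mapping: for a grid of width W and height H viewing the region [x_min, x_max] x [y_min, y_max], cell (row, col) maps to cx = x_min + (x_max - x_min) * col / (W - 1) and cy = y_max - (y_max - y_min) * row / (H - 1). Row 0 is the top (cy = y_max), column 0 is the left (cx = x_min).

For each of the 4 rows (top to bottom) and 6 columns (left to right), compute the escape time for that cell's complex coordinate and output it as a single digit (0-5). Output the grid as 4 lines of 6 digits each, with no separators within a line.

(row=0, col=0): c = -0.5400 + 0.8200i → escape time 5
(row=0, col=1): c = -0.2420 + 0.8200i → escape time 5
(row=0, col=2): c = 0.0560 + 0.8200i → escape time 5
(row=0, col=3): c = 0.3540 + 0.8200i → escape time 4
(row=0, col=4): c = 0.6520 + 0.8200i → escape time 3
(row=0, col=5): c = 0.9500 + 0.8200i → escape time 2
(row=1, col=0): c = -0.5400 + 0.4133i → escape time 5
(row=1, col=1): c = -0.2420 + 0.4133i → escape time 5
(row=1, col=2): c = 0.0560 + 0.4133i → escape time 5
(row=1, col=3): c = 0.3540 + 0.4133i → escape time 5
(row=1, col=4): c = 0.6520 + 0.4133i → escape time 3
(row=1, col=5): c = 0.9500 + 0.4133i → escape time 2
(row=2, col=0): c = -0.5400 + 0.0067i → escape time 5
(row=2, col=1): c = -0.2420 + 0.0067i → escape time 5
(row=2, col=2): c = 0.0560 + 0.0067i → escape time 5
(row=2, col=3): c = 0.3540 + 0.0067i → escape time 5
(row=2, col=4): c = 0.6520 + 0.0067i → escape time 4
(row=2, col=5): c = 0.9500 + 0.0067i → escape time 3
(row=3, col=0): c = -0.5400 + -0.4000i → escape time 5
(row=3, col=1): c = -0.2420 + -0.4000i → escape time 5
(row=3, col=2): c = 0.0560 + -0.4000i → escape time 5
(row=3, col=3): c = 0.3540 + -0.4000i → escape time 5
(row=3, col=4): c = 0.6520 + -0.4000i → escape time 3
(row=3, col=5): c = 0.9500 + -0.4000i → escape time 2

Answer: 555432
555532
555543
555532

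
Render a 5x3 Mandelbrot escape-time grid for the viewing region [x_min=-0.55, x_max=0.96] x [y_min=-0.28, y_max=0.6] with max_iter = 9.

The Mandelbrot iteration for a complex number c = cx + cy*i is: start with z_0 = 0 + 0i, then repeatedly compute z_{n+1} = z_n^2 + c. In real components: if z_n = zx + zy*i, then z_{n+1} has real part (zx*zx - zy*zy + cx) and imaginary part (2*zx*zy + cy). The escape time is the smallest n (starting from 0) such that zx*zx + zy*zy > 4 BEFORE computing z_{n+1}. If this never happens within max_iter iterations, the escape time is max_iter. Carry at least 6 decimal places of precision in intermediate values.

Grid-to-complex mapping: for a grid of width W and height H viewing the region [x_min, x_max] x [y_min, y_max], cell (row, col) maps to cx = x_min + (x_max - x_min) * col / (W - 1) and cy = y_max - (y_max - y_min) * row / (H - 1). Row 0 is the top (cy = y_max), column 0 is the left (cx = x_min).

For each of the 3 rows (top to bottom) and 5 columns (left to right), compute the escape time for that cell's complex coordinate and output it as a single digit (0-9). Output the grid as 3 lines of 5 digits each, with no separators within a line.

(row=0, col=0): c = -0.5500 + 0.6000i → escape time 9
(row=0, col=1): c = -0.1725 + 0.6000i → escape time 9
(row=0, col=2): c = 0.2050 + 0.6000i → escape time 9
(row=0, col=3): c = 0.5825 + 0.6000i → escape time 3
(row=0, col=4): c = 0.9600 + 0.6000i → escape time 2
(row=1, col=0): c = -0.5500 + 0.1600i → escape time 9
(row=1, col=1): c = -0.1725 + 0.1600i → escape time 9
(row=1, col=2): c = 0.2050 + 0.1600i → escape time 9
(row=1, col=3): c = 0.5825 + 0.1600i → escape time 4
(row=1, col=4): c = 0.9600 + 0.1600i → escape time 3
(row=2, col=0): c = -0.5500 + -0.2800i → escape time 9
(row=2, col=1): c = -0.1725 + -0.2800i → escape time 9
(row=2, col=2): c = 0.2050 + -0.2800i → escape time 9
(row=2, col=3): c = 0.5825 + -0.2800i → escape time 4
(row=2, col=4): c = 0.9600 + -0.2800i → escape time 3

Answer: 99932
99943
99943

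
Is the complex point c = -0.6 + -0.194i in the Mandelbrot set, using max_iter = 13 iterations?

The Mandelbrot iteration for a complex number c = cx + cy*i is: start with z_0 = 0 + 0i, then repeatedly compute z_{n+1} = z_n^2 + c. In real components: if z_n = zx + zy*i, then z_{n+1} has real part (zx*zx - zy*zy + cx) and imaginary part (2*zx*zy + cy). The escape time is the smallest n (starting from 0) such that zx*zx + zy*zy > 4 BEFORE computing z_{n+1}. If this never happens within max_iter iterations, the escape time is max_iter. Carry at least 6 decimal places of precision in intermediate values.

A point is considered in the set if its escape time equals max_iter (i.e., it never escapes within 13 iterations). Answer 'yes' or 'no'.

z_0 = 0 + 0i, c = -0.6000 + -0.1940i
Iter 1: z = -0.6000 + -0.1940i, |z|^2 = 0.3976
Iter 2: z = -0.2776 + 0.0388i, |z|^2 = 0.0786
Iter 3: z = -0.5244 + -0.2155i, |z|^2 = 0.3215
Iter 4: z = -0.3714 + 0.0321i, |z|^2 = 0.1390
Iter 5: z = -0.4631 + -0.2178i, |z|^2 = 0.2619
Iter 6: z = -0.4330 + 0.0077i, |z|^2 = 0.1876
Iter 7: z = -0.4126 + -0.2007i, |z|^2 = 0.2105
Iter 8: z = -0.4701 + -0.0284i, |z|^2 = 0.2218
Iter 9: z = -0.3798 + -0.1673i, |z|^2 = 0.1723
Iter 10: z = -0.4837 + -0.0669i, |z|^2 = 0.2385
Iter 11: z = -0.3705 + -0.1293i, |z|^2 = 0.1540
Iter 12: z = -0.4794 + -0.0982i, |z|^2 = 0.2395
Did not escape in 13 iterations → in set

Answer: yes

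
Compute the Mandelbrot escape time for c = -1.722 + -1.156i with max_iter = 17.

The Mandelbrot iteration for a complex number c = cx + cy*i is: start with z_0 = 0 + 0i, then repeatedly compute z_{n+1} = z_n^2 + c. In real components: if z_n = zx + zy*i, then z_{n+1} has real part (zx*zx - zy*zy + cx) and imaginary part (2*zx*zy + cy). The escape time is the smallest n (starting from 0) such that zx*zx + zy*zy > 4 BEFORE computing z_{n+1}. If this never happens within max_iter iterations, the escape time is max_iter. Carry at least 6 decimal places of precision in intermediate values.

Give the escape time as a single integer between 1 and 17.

Answer: 1

Derivation:
z_0 = 0 + 0i, c = -1.7220 + -1.1560i
Iter 1: z = -1.7220 + -1.1560i, |z|^2 = 4.3016
Escaped at iteration 1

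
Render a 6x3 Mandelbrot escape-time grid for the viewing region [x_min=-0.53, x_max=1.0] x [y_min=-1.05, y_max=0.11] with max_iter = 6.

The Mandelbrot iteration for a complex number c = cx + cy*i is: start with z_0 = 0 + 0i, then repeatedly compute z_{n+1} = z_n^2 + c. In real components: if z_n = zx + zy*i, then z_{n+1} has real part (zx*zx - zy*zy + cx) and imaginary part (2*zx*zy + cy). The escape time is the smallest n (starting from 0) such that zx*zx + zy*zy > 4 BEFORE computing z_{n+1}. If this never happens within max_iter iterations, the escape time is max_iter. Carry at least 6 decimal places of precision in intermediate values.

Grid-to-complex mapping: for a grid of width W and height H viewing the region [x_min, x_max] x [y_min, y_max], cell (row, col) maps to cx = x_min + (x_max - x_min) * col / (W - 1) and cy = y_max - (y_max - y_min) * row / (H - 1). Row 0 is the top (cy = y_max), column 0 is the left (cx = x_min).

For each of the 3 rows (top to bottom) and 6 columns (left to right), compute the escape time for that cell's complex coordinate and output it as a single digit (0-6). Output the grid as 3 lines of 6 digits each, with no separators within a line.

(row=0, col=0): c = -0.5300 + 0.1100i → escape time 6
(row=0, col=1): c = -0.2240 + 0.1100i → escape time 6
(row=0, col=2): c = 0.0820 + 0.1100i → escape time 6
(row=0, col=3): c = 0.3880 + 0.1100i → escape time 6
(row=0, col=4): c = 0.6940 + 0.1100i → escape time 3
(row=0, col=5): c = 1.0000 + 0.1100i → escape time 2
(row=1, col=0): c = -0.5300 + -0.4700i → escape time 6
(row=1, col=1): c = -0.2240 + -0.4700i → escape time 6
(row=1, col=2): c = 0.0820 + -0.4700i → escape time 6
(row=1, col=3): c = 0.3880 + -0.4700i → escape time 6
(row=1, col=4): c = 0.6940 + -0.4700i → escape time 3
(row=1, col=5): c = 1.0000 + -0.4700i → escape time 2
(row=2, col=0): c = -0.5300 + -1.0500i → escape time 4
(row=2, col=1): c = -0.2240 + -1.0500i → escape time 6
(row=2, col=2): c = 0.0820 + -1.0500i → escape time 4
(row=2, col=3): c = 0.3880 + -1.0500i → escape time 3
(row=2, col=4): c = 0.6940 + -1.0500i → escape time 2
(row=2, col=5): c = 1.0000 + -1.0500i → escape time 2

Answer: 666632
666632
464322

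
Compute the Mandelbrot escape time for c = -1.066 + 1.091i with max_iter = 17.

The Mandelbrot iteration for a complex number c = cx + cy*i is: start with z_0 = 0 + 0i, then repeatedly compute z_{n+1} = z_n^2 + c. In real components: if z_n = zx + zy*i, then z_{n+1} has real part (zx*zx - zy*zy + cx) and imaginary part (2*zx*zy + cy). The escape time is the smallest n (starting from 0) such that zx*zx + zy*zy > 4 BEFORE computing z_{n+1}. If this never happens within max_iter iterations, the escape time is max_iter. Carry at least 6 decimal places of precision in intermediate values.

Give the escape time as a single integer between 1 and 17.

z_0 = 0 + 0i, c = -1.0660 + 1.0910i
Iter 1: z = -1.0660 + 1.0910i, |z|^2 = 2.3266
Iter 2: z = -1.1199 + -1.2350i, |z|^2 = 2.7795
Iter 3: z = -1.3370 + 3.8572i, |z|^2 = 16.6659
Escaped at iteration 3

Answer: 3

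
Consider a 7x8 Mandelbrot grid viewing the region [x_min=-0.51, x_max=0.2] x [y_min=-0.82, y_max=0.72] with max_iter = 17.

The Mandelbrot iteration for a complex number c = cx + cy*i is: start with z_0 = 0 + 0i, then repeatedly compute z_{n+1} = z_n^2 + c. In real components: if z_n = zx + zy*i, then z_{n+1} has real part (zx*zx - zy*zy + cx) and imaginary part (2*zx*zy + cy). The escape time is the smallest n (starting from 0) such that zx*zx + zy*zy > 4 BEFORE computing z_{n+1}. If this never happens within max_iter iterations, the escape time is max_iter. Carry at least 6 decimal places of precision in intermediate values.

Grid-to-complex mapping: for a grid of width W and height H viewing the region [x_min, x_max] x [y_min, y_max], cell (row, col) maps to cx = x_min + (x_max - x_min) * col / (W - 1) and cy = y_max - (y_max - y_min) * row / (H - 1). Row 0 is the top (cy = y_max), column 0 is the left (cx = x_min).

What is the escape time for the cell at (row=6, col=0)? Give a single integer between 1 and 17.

Answer: 17

Derivation:
z_0 = 0 + 0i, c = -0.5100 + -0.6000i
Iter 1: z = -0.5100 + -0.6000i, |z|^2 = 0.6201
Iter 2: z = -0.6099 + 0.0120i, |z|^2 = 0.3721
Iter 3: z = -0.1382 + -0.6146i, |z|^2 = 0.3969
Iter 4: z = -0.8687 + -0.4302i, |z|^2 = 0.9397
Iter 5: z = 0.0596 + 0.1473i, |z|^2 = 0.0253
Iter 6: z = -0.5282 + -0.5824i, |z|^2 = 0.6182
Iter 7: z = -0.5703 + 0.0152i, |z|^2 = 0.3255
Iter 8: z = -0.1850 + -0.6174i, |z|^2 = 0.4154
Iter 9: z = -0.8569 + -0.3716i, |z|^2 = 0.8724
Iter 10: z = 0.0863 + 0.0368i, |z|^2 = 0.0088
Iter 11: z = -0.5039 + -0.5936i, |z|^2 = 0.6063
Iter 12: z = -0.6085 + -0.0017i, |z|^2 = 0.3703
Iter 13: z = -0.1397 + -0.5979i, |z|^2 = 0.3770
Iter 14: z = -0.8480 + -0.4329i, |z|^2 = 0.9065
Iter 15: z = 0.0217 + 0.1342i, |z|^2 = 0.0185
Iter 16: z = -0.5275 + -0.5942i, |z|^2 = 0.6313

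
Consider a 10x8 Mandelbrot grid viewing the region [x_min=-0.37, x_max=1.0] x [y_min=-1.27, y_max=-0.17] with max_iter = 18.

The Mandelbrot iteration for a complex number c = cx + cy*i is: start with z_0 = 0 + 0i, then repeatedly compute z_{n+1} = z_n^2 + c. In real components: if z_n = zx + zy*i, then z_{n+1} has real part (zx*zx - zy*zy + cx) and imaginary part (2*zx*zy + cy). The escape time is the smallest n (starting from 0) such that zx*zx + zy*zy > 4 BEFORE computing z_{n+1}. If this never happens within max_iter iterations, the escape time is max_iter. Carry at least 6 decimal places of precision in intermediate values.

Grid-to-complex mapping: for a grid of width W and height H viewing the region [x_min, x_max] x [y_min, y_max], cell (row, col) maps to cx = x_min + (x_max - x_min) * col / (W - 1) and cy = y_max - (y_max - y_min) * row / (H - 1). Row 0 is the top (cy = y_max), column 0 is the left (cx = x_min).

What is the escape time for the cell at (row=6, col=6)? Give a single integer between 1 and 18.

Answer: 2

Derivation:
z_0 = 0 + 0i, c = 0.5433 + -1.1129i
Iter 1: z = 0.5433 + -1.1129i, |z|^2 = 1.5337
Iter 2: z = -0.3999 + -2.3222i, |z|^2 = 5.5524
Escaped at iteration 2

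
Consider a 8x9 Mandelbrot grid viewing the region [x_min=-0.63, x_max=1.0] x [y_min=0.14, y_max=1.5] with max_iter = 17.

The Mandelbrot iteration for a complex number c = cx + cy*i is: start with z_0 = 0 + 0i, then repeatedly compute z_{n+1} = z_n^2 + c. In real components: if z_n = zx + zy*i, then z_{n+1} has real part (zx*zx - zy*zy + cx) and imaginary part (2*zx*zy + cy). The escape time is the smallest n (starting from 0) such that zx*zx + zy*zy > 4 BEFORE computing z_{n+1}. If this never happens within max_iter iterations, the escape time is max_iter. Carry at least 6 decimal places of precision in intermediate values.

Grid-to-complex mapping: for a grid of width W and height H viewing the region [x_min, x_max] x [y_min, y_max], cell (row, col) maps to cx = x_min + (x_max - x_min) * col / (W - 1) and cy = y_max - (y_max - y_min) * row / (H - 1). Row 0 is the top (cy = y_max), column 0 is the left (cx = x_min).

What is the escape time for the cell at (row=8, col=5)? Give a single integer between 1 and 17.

z_0 = 0 + 0i, c = 0.5343 + 0.1400i
Iter 1: z = 0.5343 + 0.1400i, |z|^2 = 0.3051
Iter 2: z = 0.8001 + 0.2896i, |z|^2 = 0.7241
Iter 3: z = 1.0907 + 0.6034i, |z|^2 = 1.5537
Iter 4: z = 1.3597 + 1.4563i, |z|^2 = 3.9695
Iter 5: z = 0.2622 + 4.1001i, |z|^2 = 16.8800
Escaped at iteration 5

Answer: 5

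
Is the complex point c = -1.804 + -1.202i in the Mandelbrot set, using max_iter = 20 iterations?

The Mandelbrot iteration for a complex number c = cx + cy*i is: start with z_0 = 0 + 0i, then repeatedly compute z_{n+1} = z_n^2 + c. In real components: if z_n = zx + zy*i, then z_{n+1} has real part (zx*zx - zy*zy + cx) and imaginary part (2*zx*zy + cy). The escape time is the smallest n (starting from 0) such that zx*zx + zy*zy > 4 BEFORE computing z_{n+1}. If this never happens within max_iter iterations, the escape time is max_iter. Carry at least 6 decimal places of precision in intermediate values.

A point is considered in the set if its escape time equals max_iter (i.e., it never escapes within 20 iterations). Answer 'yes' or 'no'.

z_0 = 0 + 0i, c = -1.8040 + -1.2020i
Iter 1: z = -1.8040 + -1.2020i, |z|^2 = 4.6992
Escaped at iteration 1

Answer: no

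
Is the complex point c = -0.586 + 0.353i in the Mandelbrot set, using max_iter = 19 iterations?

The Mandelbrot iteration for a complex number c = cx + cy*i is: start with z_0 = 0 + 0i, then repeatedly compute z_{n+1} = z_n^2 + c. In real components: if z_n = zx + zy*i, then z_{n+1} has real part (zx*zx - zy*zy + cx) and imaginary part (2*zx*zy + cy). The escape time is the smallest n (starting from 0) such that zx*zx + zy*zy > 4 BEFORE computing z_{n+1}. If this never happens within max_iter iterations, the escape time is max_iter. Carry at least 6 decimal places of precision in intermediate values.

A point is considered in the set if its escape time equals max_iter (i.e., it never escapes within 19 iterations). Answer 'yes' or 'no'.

z_0 = 0 + 0i, c = -0.5860 + 0.3530i
Iter 1: z = -0.5860 + 0.3530i, |z|^2 = 0.4680
Iter 2: z = -0.3672 + -0.0607i, |z|^2 = 0.1385
Iter 3: z = -0.4548 + 0.3976i, |z|^2 = 0.3650
Iter 4: z = -0.5372 + -0.0087i, |z|^2 = 0.2887
Iter 5: z = -0.2975 + 0.3623i, |z|^2 = 0.2198
Iter 6: z = -0.6288 + 0.1374i, |z|^2 = 0.4142
Iter 7: z = -0.2095 + 0.1802i, |z|^2 = 0.0764
Iter 8: z = -0.5746 + 0.2775i, |z|^2 = 0.4071
Iter 9: z = -0.3329 + 0.0341i, |z|^2 = 0.1120
Iter 10: z = -0.4764 + 0.3303i, |z|^2 = 0.3360
Iter 11: z = -0.4682 + 0.0383i, |z|^2 = 0.2207
Iter 12: z = -0.3683 + 0.3171i, |z|^2 = 0.2362
Iter 13: z = -0.5509 + 0.1194i, |z|^2 = 0.3178
Iter 14: z = -0.2967 + 0.2214i, |z|^2 = 0.1371
Iter 15: z = -0.5470 + 0.2216i, |z|^2 = 0.3483
Iter 16: z = -0.3359 + 0.1106i, |z|^2 = 0.1251
Iter 17: z = -0.4854 + 0.2787i, |z|^2 = 0.3133
Iter 18: z = -0.4281 + 0.0825i, |z|^2 = 0.1901
Did not escape in 19 iterations → in set

Answer: yes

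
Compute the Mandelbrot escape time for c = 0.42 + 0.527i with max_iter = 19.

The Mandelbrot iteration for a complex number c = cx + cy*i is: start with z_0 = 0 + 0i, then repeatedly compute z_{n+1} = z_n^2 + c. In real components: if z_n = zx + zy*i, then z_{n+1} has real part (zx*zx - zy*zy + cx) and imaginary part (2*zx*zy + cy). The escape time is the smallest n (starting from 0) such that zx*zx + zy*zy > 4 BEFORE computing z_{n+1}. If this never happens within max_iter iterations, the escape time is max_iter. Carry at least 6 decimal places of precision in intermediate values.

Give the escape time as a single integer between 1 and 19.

Answer: 6

Derivation:
z_0 = 0 + 0i, c = 0.4200 + 0.5270i
Iter 1: z = 0.4200 + 0.5270i, |z|^2 = 0.4541
Iter 2: z = 0.3187 + 0.9697i, |z|^2 = 1.0418
Iter 3: z = -0.4187 + 1.1450i, |z|^2 = 1.4864
Iter 4: z = -0.7157 + -0.4319i, |z|^2 = 0.6988
Iter 5: z = 0.7457 + 1.1453i, |z|^2 = 1.8677
Iter 6: z = -0.3355 + 2.2351i, |z|^2 = 5.1083
Escaped at iteration 6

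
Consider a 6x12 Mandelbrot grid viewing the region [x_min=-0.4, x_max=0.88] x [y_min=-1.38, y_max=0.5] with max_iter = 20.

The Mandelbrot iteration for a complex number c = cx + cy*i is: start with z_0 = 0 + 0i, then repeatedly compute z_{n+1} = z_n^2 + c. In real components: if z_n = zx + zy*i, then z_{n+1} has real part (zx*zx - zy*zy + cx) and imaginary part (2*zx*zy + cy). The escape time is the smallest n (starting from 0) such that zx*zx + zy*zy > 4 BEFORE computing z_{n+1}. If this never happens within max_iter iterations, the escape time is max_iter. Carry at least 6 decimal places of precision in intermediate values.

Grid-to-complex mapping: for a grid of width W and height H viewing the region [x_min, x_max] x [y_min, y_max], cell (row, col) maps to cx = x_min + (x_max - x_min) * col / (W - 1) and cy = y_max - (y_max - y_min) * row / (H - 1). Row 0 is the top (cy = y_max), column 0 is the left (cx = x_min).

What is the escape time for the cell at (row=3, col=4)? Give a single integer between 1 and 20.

Answer: 4

Derivation:
z_0 = 0 + 0i, c = 0.6240 + -0.0127i
Iter 1: z = 0.6240 + -0.0127i, |z|^2 = 0.3895
Iter 2: z = 1.0132 + -0.0286i, |z|^2 = 1.0274
Iter 3: z = 1.6498 + -0.0707i, |z|^2 = 2.7268
Iter 4: z = 3.3408 + -0.2460i, |z|^2 = 11.2214
Escaped at iteration 4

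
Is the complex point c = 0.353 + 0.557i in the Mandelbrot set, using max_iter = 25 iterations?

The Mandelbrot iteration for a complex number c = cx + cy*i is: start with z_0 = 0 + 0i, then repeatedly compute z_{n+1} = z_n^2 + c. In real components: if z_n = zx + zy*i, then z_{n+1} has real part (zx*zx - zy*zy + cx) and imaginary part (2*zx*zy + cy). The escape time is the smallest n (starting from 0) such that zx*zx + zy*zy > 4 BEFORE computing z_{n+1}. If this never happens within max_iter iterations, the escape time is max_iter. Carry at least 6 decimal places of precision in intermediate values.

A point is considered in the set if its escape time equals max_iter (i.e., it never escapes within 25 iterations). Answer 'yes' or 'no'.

Answer: yes

Derivation:
z_0 = 0 + 0i, c = 0.3530 + 0.5570i
Iter 1: z = 0.3530 + 0.5570i, |z|^2 = 0.4349
Iter 2: z = 0.1674 + 0.9502i, |z|^2 = 0.9310
Iter 3: z = -0.5220 + 0.8751i, |z|^2 = 1.0382
Iter 4: z = -0.1403 + -0.3565i, |z|^2 = 0.1468
Iter 5: z = 0.2456 + 0.6570i, |z|^2 = 0.4920
Iter 6: z = -0.0184 + 0.8797i, |z|^2 = 0.7743
Iter 7: z = -0.4206 + 0.5247i, |z|^2 = 0.4522
Iter 8: z = 0.2546 + 0.1156i, |z|^2 = 0.0782
Iter 9: z = 0.4045 + 0.6159i, |z|^2 = 0.5429
Iter 10: z = 0.1373 + 1.0552i, |z|^2 = 1.1323
Iter 11: z = -0.7416 + 0.8467i, |z|^2 = 1.2669
Iter 12: z = 0.1861 + -0.6989i, |z|^2 = 0.5230
Iter 13: z = -0.1008 + 0.2969i, |z|^2 = 0.0983
Iter 14: z = 0.2750 + 0.4971i, |z|^2 = 0.3228
Iter 15: z = 0.1815 + 0.8304i, |z|^2 = 0.7225
Iter 16: z = -0.3037 + 0.8584i, |z|^2 = 0.8291
Iter 17: z = -0.2917 + 0.0357i, |z|^2 = 0.0863
Iter 18: z = 0.4368 + 0.5362i, |z|^2 = 0.4783
Iter 19: z = 0.2563 + 1.0254i, |z|^2 = 1.1172
Iter 20: z = -0.6328 + 1.0826i, |z|^2 = 1.5724
Iter 21: z = -0.4185 + -0.8131i, |z|^2 = 0.8363
Iter 22: z = -0.1330 + 1.2376i, |z|^2 = 1.5494
Iter 23: z = -1.1610 + 0.2278i, |z|^2 = 1.3999
Iter 24: z = 1.6491 + 0.0279i, |z|^2 = 2.7202
Did not escape in 25 iterations → in set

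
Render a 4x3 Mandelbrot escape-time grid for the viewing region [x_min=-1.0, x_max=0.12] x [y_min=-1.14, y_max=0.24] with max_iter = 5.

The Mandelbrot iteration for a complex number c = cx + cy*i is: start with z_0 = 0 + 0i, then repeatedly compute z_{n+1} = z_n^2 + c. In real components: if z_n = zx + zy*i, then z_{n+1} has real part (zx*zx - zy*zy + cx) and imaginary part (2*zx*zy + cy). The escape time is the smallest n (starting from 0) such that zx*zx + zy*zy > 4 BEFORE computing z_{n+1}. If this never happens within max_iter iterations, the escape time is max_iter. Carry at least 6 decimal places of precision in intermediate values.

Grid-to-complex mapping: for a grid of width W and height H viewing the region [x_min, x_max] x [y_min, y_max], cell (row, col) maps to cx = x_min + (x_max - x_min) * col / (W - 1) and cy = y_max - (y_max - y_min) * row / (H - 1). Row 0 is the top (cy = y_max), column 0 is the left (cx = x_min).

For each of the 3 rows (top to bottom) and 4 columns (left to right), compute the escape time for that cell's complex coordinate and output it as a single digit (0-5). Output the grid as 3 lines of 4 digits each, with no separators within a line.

(row=0, col=0): c = -1.0000 + 0.2400i → escape time 5
(row=0, col=1): c = -0.6267 + 0.2400i → escape time 5
(row=0, col=2): c = -0.2533 + 0.2400i → escape time 5
(row=0, col=3): c = 0.1200 + 0.2400i → escape time 5
(row=1, col=0): c = -1.0000 + -0.4500i → escape time 5
(row=1, col=1): c = -0.6267 + -0.4500i → escape time 5
(row=1, col=2): c = -0.2533 + -0.4500i → escape time 5
(row=1, col=3): c = 0.1200 + -0.4500i → escape time 5
(row=2, col=0): c = -1.0000 + -1.1400i → escape time 3
(row=2, col=1): c = -0.6267 + -1.1400i → escape time 3
(row=2, col=2): c = -0.2533 + -1.1400i → escape time 4
(row=2, col=3): c = 0.1200 + -1.1400i → escape time 3

Answer: 5555
5555
3343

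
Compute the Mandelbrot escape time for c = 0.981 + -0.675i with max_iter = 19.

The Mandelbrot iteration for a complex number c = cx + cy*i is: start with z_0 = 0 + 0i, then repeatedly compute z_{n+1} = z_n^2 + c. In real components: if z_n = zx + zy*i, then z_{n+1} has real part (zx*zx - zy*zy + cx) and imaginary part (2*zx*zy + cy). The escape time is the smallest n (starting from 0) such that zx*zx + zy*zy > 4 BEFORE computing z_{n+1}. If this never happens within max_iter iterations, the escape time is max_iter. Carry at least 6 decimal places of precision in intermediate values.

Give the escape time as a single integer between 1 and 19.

z_0 = 0 + 0i, c = 0.9810 + -0.6750i
Iter 1: z = 0.9810 + -0.6750i, |z|^2 = 1.4180
Iter 2: z = 1.4877 + -1.9994i, |z|^2 = 6.2108
Escaped at iteration 2

Answer: 2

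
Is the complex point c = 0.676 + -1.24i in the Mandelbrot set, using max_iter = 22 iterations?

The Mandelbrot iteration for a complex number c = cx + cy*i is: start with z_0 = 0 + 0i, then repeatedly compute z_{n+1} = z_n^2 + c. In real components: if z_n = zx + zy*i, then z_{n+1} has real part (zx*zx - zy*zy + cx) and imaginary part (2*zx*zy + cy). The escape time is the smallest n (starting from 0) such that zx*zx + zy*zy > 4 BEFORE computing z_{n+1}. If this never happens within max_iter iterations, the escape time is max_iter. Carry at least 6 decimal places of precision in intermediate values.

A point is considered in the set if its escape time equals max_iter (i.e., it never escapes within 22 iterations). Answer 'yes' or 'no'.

z_0 = 0 + 0i, c = 0.6760 + -1.2400i
Iter 1: z = 0.6760 + -1.2400i, |z|^2 = 1.9946
Iter 2: z = -0.4046 + -2.9165i, |z|^2 = 8.6696
Escaped at iteration 2

Answer: no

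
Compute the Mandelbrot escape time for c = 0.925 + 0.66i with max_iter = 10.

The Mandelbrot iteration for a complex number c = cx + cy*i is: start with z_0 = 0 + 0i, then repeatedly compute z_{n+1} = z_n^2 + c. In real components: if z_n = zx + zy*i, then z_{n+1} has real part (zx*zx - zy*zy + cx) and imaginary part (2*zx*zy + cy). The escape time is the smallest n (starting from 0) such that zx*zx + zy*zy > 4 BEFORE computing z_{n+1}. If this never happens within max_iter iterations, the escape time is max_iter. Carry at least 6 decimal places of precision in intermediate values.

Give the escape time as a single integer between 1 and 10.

Answer: 2

Derivation:
z_0 = 0 + 0i, c = 0.9250 + 0.6600i
Iter 1: z = 0.9250 + 0.6600i, |z|^2 = 1.2912
Iter 2: z = 1.3450 + 1.8810i, |z|^2 = 5.3473
Escaped at iteration 2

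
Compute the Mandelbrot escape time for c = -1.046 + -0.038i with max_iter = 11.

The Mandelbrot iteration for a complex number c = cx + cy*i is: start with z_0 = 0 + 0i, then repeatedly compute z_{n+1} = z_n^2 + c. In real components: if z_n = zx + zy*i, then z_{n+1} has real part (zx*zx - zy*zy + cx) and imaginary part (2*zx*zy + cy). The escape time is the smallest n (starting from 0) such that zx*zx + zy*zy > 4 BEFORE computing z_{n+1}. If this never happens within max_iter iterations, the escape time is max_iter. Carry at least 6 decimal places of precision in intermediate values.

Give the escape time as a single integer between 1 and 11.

z_0 = 0 + 0i, c = -1.0460 + -0.0380i
Iter 1: z = -1.0460 + -0.0380i, |z|^2 = 1.0956
Iter 2: z = 0.0467 + 0.0415i, |z|^2 = 0.0039
Iter 3: z = -1.0455 + -0.0341i, |z|^2 = 1.0943
Iter 4: z = 0.0460 + 0.0334i, |z|^2 = 0.0032
Iter 5: z = -1.0450 + -0.0349i, |z|^2 = 1.0932
Iter 6: z = 0.0448 + 0.0350i, |z|^2 = 0.0032
Iter 7: z = -1.0452 + -0.0349i, |z|^2 = 1.0937
Iter 8: z = 0.0453 + 0.0349i, |z|^2 = 0.0033
Iter 9: z = -1.0452 + -0.0348i, |z|^2 = 1.0936
Iter 10: z = 0.0452 + 0.0348i, |z|^2 = 0.0033

Answer: 11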